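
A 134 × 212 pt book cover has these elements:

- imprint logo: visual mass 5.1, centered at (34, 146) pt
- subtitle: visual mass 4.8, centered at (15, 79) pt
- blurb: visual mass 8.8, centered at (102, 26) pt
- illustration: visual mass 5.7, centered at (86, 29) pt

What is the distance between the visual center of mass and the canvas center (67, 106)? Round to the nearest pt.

≈ 44 pt

Σw = 5.1 + 4.8 + 8.8 + 5.7 = 24.4.
x-moment: 5.1·34 + 4.8·15 + 8.8·102 + 5.7·86 = 1633.2; centroid 1633.2/24.4 ≈ 66.93.
y-moment: 5.1·146 + 4.8·79 + 8.8·26 + 5.7·29 = 1517.9; centroid 1517.9/24.4 ≈ 62.21.
From (67, 106): dx = -0.07, dy = -43.79, so the distance is √(dx²+dy²) ≈ 43.79.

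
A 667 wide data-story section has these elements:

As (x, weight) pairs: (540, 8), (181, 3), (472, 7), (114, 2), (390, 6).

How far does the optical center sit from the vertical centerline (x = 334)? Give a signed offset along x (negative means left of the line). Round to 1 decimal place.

Weights sum to 8 + 3 + 7 + 2 + 6 = 26.
x-moment: 8·540 + 3·181 + 7·472 + 2·114 + 6·390 = 10735; centroid 10735/26 ≈ 412.88.
Against x = 334, that's 412.88 − 334 = 78.88.

≈ 78.9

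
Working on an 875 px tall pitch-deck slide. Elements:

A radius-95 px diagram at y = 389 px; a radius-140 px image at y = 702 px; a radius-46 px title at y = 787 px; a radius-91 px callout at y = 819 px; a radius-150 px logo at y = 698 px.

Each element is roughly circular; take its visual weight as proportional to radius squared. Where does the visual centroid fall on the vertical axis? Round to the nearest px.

r² weights: diagram 95² = 9025, image 140² = 19600, title 46² = 2116, callout 91² = 8281, logo 150² = 22500. Total = 61522.
Σw·y = 9025·389 + 19600·702 + 2116·787 + 8281·819 + 22500·698 = 41422356, so ȳ = 41422356/61522 ≈ 673.29.

y ≈ 673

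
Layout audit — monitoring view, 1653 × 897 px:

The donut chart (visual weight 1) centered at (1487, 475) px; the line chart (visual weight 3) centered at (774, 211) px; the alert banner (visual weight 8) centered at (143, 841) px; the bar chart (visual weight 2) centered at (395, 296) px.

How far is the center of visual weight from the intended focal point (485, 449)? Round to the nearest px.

Σw = 1 + 3 + 8 + 2 = 14.
x: (1·1487 + 3·774 + 8·143 + 2·395) / 14 = 5743 / 14 ≈ 410.21
y: (1·475 + 3·211 + 8·841 + 2·296) / 14 = 8428 / 14 ≈ 602.00
Offset from (485, 449): Δx ≈ -74.79, Δy ≈ 153.00; distance = √(Δx² + Δy²) ≈ 170.30.

≈ 170 px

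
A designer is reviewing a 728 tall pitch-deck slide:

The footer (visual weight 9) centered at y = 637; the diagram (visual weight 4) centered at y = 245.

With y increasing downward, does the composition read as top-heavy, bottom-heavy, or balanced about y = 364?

Σw = 9 + 4 = 13.
y: (9·637 + 4·245) / 13 = 6713 / 13 ≈ 516.38
516.4 vs midline 364 → bottom-heavy.

bottom-heavy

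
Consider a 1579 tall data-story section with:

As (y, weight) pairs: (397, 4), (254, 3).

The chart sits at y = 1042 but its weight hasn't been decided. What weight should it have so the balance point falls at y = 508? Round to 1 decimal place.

w ≈ 2.3

Known weights sum to 4 + 3 = 7; their moment is 4·397 + 3·254 = 2350.
Balance at y = 508 requires (2350 + w·1042) / (7 + w) = 508.
So w = (508·7 − 2350)/(1042 − 508) = 1206/534 ≈ 2.26.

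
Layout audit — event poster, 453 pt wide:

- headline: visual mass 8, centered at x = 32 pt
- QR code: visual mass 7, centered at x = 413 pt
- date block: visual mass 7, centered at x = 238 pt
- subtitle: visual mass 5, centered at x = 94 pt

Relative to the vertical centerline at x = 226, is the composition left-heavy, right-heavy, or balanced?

left-heavy

Σw = 8 + 7 + 7 + 5 = 27.
x: (8·32 + 7·413 + 7·238 + 5·94) / 27 = 5283 / 27 ≈ 195.67
Since 195.7 is left of 226, the composition reads left-heavy.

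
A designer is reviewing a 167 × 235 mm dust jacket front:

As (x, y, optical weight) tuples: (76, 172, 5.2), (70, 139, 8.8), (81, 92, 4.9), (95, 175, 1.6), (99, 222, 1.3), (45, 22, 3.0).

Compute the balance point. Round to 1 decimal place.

Total weight = 5.2 + 8.8 + 4.9 + 1.6 + 1.3 + 3.0 = 24.8.
Σw·x = 1823.8; x̄ = 1823.8/24.8 ≈ 73.54.
y: moment 3203.0 / weight 24.8 ≈ 129.15

(73.5, 129.2)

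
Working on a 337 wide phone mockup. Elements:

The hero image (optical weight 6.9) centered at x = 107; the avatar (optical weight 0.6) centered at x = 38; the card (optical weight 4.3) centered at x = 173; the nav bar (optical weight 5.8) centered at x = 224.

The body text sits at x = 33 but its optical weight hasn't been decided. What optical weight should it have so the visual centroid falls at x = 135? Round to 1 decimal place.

w ≈ 4.2

Existing Σw = 17.6 (6.9 + 0.6 + 4.3 + 5.8); existing moment 6.9·107 + 0.6·38 + 4.3·173 + 5.8·224 = 2804.2.
Balance at x = 135 requires (2804.2 + w·33) / (17.6 + w) = 135.
So w = (135·17.6 − 2804.2)/(33 − 135) = -428.2/-102 ≈ 4.20.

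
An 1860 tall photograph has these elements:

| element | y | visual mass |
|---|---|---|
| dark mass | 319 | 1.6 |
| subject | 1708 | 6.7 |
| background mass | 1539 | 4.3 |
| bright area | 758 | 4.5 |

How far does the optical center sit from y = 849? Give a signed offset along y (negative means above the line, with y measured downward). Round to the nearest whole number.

≈ 437

Σw = 1.6 + 6.7 + 4.3 + 4.5 = 17.1.
y: (1.6·319 + 6.7·1708 + 4.3·1539 + 4.5·758) / 17.1 = 21982.7 / 17.1 ≈ 1285.54
Offset from y = 849: 1285.54 − 849 ≈ 436.54.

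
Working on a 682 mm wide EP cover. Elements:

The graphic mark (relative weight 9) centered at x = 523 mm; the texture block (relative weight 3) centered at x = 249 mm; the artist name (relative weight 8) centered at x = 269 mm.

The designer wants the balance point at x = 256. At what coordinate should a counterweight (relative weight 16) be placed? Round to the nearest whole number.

x ≈ 101

New total weight: (9 + 3 + 8) + 16 = 36.
x: target moment 36×256 = 9216; current 9·523 + 3·249 + 8·269 = 7606; the counterweight supplies 1610, so x = 1610/16 ≈ 100.62.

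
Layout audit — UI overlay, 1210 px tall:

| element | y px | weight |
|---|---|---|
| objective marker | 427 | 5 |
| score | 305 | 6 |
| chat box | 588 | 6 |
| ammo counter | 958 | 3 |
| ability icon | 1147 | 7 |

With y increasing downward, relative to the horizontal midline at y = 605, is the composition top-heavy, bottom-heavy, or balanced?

Total weight = 5 + 6 + 6 + 3 + 7 = 27.
y: (5·427 + 6·305 + 6·588 + 3·958 + 7·1147) / 27 = 18396 / 27 ≈ 681.33
681.3 lies below (larger y than) the midline 605, so the layout is bottom-heavy.

bottom-heavy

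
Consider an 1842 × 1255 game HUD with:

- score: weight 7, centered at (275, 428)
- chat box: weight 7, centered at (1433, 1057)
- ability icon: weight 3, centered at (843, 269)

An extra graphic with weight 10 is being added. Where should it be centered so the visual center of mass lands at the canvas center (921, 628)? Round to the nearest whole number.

New total weight: (7 + 7 + 3) + 10 = 27.
x: need Σw·x = 27·921 = 24867. Existing = 7·275 + 7·1433 + 3·843 = 14485. Remainder 10382 / 10 ≈ 1038.20.
y: need Σw·y = 27·628 = 16956. Existing = 7·428 + 7·1057 + 3·269 = 11202. Remainder 5754 / 10 ≈ 575.40.

(1038, 575)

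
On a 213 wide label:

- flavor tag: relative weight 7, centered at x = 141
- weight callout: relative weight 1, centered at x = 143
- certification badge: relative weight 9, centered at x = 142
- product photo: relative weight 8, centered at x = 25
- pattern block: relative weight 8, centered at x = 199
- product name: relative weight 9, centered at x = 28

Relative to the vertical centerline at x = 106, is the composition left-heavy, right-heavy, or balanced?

balanced

Σw = 7 + 1 + 9 + 8 + 8 + 9 = 42.
Σw·x = 4452; x̄ = 4452/42 ≈ 106.00.
106.00 = 106 exactly: balanced.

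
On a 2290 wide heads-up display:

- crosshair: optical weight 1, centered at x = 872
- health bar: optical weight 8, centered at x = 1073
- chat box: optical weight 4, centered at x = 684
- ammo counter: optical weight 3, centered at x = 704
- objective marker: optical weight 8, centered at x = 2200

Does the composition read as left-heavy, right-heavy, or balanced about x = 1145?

right-heavy

Σw = 1 + 8 + 4 + 3 + 8 = 24.
x-moment: 1·872 + 8·1073 + 4·684 + 3·704 + 8·2200 = 31904; centroid 31904/24 ≈ 1329.33.
Since 1329.3 is right of 1145, the composition reads right-heavy.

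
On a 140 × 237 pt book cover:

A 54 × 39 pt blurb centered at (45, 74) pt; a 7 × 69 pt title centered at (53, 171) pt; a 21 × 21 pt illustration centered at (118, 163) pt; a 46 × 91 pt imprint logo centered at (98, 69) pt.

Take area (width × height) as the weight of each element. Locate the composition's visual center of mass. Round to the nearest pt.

(81, 83)

Areas: blurb 54·39 = 2106, title 7·69 = 483, illustration 21·21 = 441, imprint logo 46·91 = 4186. Total weight = 7216.
Σw·x = 2106·45 + 483·53 + 441·118 + 4186·98 = 582635, so x̄ = 582635/7216 ≈ 80.74.
Σw·y = 2106·74 + 483·171 + 441·163 + 4186·69 = 599154, so ȳ = 599154/7216 ≈ 83.03.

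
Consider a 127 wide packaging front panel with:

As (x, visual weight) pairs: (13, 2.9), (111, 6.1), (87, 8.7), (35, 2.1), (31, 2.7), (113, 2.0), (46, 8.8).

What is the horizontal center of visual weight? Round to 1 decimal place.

Σw = 2.9 + 6.1 + 8.7 + 2.1 + 2.7 + 2.0 + 8.8 = 33.3.
Σw·x = 2.9·13 + 6.1·111 + 8.7·87 + 2.1·35 + 2.7·31 + 2.0·113 + 8.8·46 = 2259.7, so x̄ = 2259.7/33.3 ≈ 67.86.

x ≈ 67.9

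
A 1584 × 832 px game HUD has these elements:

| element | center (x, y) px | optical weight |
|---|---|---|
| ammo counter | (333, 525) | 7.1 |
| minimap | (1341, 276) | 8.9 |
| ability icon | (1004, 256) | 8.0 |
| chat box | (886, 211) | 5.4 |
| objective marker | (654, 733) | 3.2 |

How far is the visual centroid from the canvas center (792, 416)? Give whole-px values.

Weights sum to 7.1 + 8.9 + 8.0 + 5.4 + 3.2 = 32.6.
x: (7.1·333 + 8.9·1341 + 8.0·1004 + 5.4·886 + 3.2·654) / 32.6 = 29208.4 / 32.6 ≈ 895.96
y: (7.1·525 + 8.9·276 + 8.0·256 + 5.4·211 + 3.2·733) / 32.6 = 11716.9 / 32.6 ≈ 359.41
Offset from (792, 416): Δx ≈ 103.96, Δy ≈ -56.59; distance = √(Δx² + Δy²) ≈ 118.37.

≈ 118 px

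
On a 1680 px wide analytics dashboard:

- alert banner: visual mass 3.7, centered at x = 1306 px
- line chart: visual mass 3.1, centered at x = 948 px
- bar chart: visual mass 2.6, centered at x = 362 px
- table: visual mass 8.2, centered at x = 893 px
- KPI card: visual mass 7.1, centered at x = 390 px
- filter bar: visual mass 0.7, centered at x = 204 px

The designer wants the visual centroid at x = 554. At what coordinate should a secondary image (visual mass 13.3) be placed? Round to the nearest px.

x ≈ 187

With the secondary image, Σw becomes 3.7 + 3.1 + 2.6 + 8.2 + 7.1 + 0.7 + 13.3 = 38.7.
x: need Σw·x = 38.7·554 = 21439.8. Existing = 3.7·1306 + 3.1·948 + 2.6·362 + 8.2·893 + 7.1·390 + 0.7·204 = 18946.6. Remainder 2493.2 / 13.3 ≈ 187.46.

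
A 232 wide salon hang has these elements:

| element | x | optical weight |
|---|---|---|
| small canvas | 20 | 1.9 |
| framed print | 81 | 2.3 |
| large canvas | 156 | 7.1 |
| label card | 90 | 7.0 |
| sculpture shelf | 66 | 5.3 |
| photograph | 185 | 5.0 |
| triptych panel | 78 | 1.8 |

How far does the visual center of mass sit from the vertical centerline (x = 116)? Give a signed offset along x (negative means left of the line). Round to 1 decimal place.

Total weight = 1.9 + 2.3 + 7.1 + 7.0 + 5.3 + 5.0 + 1.8 = 30.4.
x: (1.9·20 + 2.3·81 + 7.1·156 + 7.0·90 + 5.3·66 + 5.0·185 + 1.8·78) / 30.4 = 3377.1 / 30.4 ≈ 111.09
Offset from x = 116: 111.09 − 116 ≈ -4.91.

≈ -4.9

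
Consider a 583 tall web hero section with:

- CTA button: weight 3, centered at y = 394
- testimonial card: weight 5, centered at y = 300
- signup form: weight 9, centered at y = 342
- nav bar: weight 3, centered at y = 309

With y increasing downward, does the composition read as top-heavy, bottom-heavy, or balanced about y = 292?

bottom-heavy

Weights sum to 3 + 5 + 9 + 3 = 20.
Σw·y = 3·394 + 5·300 + 9·342 + 3·309 = 6687, so ȳ = 6687/20 ≈ 334.35.
334.4 vs midline 292 → bottom-heavy.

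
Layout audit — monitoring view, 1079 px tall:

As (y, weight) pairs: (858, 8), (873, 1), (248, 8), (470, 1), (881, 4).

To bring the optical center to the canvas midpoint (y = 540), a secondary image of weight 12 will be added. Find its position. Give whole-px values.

y ≈ 387

After adding the secondary image, total weight = 8 + 1 + 8 + 1 + 4 + 12 = 34.
y: need Σw·y = 34·540 = 18360. Existing = 8·858 + 1·873 + 8·248 + 1·470 + 4·881 = 13715. Remainder 4645 / 12 ≈ 387.08.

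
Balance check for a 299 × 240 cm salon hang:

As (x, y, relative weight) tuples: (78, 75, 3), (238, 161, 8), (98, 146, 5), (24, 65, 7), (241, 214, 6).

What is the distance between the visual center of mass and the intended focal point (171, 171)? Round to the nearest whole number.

≈ 42 cm

Σw = 3 + 8 + 5 + 7 + 6 = 29.
x-moment: 3·78 + 8·238 + 5·98 + 7·24 + 6·241 = 4242; centroid 4242/29 ≈ 146.28.
y-moment: 3·75 + 8·161 + 5·146 + 7·65 + 6·214 = 3982; centroid 3982/29 ≈ 137.31.
From (171, 171): dx = -24.72, dy = -33.69, so the distance is √(dx²+dy²) ≈ 41.79.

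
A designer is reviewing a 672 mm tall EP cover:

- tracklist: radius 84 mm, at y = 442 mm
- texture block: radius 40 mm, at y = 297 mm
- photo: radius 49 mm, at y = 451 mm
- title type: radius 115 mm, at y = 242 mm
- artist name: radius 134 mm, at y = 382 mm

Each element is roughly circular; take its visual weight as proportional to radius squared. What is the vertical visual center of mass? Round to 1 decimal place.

Weights ∝ r²: tracklist 84² = 7056, texture block 40² = 1600, photo 49² = 2401, title type 115² = 13225, artist name 134² = 17956; Σw = 42238.
y-moment: 7056·442 + 1600·297 + 2401·451 + 13225·242 + 17956·382 = 14736445; centroid 14736445/42238 ≈ 348.89.

y ≈ 348.9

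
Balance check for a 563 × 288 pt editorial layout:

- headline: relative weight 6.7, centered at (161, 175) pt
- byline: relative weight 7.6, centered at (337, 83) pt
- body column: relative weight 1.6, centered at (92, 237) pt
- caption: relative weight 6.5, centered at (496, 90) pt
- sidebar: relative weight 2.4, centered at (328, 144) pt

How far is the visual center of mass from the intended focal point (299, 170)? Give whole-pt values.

≈ 47 pt

Σw = 6.7 + 7.6 + 1.6 + 6.5 + 2.4 = 24.8.
Σw·x = 6.7·161 + 7.6·337 + 1.6·92 + 6.5·496 + 2.4·328 = 7798.3, so x̄ = 7798.3/24.8 ≈ 314.45.
Σw·y = 6.7·175 + 7.6·83 + 1.6·237 + 6.5·90 + 2.4·144 = 3113.1, so ȳ = 3113.1/24.8 ≈ 125.53.
From (299, 170): dx = 15.45, dy = -44.47, so the distance is √(dx²+dy²) ≈ 47.08.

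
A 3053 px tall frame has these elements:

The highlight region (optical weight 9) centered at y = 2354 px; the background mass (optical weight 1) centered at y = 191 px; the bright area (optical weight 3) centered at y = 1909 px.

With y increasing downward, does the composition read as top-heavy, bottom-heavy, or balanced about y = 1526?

Total weight = 9 + 1 + 3 = 13.
Σw·y = 9·2354 + 1·191 + 3·1909 = 27104, so ȳ = 27104/13 ≈ 2084.92.
2084.9 lies below (larger y than) the midline 1526, so the layout is bottom-heavy.

bottom-heavy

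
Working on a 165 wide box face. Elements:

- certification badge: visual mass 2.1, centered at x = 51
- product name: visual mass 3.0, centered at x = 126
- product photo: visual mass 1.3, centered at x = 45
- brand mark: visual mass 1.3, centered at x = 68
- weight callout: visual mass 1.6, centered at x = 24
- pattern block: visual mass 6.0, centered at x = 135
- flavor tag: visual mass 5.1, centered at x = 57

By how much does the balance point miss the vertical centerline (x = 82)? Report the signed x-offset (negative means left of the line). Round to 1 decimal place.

Total weight = 2.1 + 3.0 + 1.3 + 1.3 + 1.6 + 6.0 + 5.1 = 20.4.
x: (2.1·51 + 3.0·126 + 1.3·45 + 1.3·68 + 1.6·24 + 6.0·135 + 5.1·57) / 20.4 = 1771.1 / 20.4 ≈ 86.82
Against x = 82, that's 86.82 − 82 = 4.82.

≈ 4.8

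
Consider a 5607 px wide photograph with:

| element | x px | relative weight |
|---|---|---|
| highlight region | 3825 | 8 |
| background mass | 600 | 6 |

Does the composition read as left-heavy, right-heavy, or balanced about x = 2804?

left-heavy

Weights sum to 8 + 6 = 14.
x-moment: 8·3825 + 6·600 = 34200; centroid 34200/14 ≈ 2442.86.
2442.9 lies left of the midline 2804, so the layout is left-heavy.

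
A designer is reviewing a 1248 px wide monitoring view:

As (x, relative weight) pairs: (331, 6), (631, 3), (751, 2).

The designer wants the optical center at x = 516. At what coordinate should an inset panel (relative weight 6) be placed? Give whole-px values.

x ≈ 565

New total weight: (6 + 3 + 2) + 6 = 17.
x: target moment 17×516 = 8772; current 6·331 + 3·631 + 2·751 = 5381; the inset panel supplies 3391, so x = 3391/6 ≈ 565.17.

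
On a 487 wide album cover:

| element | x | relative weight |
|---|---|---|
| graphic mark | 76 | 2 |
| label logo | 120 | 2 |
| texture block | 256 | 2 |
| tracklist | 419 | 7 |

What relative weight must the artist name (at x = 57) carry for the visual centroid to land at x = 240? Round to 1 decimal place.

w ≈ 3.9

Known weights sum to 2 + 2 + 2 + 7 = 13; their moment is 2·76 + 2·120 + 2·256 + 7·419 = 3837.
For the centroid to hit 240: (3837 + w·57) / (13 + w) = 240.
Solving: w = (240·13 − 3837) / (57 − 240) = -717 / -183 ≈ 3.92.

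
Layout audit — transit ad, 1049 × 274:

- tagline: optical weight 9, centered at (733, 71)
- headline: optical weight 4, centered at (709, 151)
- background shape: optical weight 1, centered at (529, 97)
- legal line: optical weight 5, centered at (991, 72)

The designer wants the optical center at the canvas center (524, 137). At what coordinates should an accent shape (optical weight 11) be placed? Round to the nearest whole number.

(73, 219)

After adding the accent shape, total weight = 9 + 4 + 1 + 5 + 11 = 30.
x: need Σw·x = 30·524 = 15720. Existing = 9·733 + 4·709 + 1·529 + 5·991 = 14917. Remainder 803 / 11 ≈ 73.00.
y: need Σw·y = 30·137 = 4110. Existing = 9·71 + 4·151 + 1·97 + 5·72 = 1700. Remainder 2410 / 11 ≈ 219.09.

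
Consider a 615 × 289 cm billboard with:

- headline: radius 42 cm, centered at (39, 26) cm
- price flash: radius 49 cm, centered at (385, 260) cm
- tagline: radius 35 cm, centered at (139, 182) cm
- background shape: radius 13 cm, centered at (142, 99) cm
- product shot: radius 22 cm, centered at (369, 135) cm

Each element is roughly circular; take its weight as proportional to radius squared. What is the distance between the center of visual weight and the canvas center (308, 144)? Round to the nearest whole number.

≈ 84 cm

r² weights: headline 42² = 1764, price flash 49² = 2401, tagline 35² = 1225, background shape 13² = 169, product shot 22² = 484. Total = 6043.
Σw·x = 1764·39 + 2401·385 + 1225·139 + 169·142 + 484·369 = 1366050, so x̄ = 1366050/6043 ≈ 226.05.
Σw·y = 1764·26 + 2401·260 + 1225·182 + 169·99 + 484·135 = 975145, so ȳ = 975145/6043 ≈ 161.37.
Relative to (308, 144): Δ = (-81.95, 17.37); |Δ| = √(-81.95² + 17.37²) ≈ 83.77.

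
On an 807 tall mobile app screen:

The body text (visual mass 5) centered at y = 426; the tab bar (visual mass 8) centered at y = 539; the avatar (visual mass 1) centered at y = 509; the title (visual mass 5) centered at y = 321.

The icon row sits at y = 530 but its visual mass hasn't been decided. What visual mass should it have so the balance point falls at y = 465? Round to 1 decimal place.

w ≈ 4.3

Existing Σw = 19 (5 + 8 + 1 + 5); existing moment 5·426 + 8·539 + 1·509 + 5·321 = 8556.
For the centroid to hit 465: (8556 + w·530) / (19 + w) = 465.
So w = (465·19 − 8556)/(530 − 465) = 279/65 ≈ 4.29.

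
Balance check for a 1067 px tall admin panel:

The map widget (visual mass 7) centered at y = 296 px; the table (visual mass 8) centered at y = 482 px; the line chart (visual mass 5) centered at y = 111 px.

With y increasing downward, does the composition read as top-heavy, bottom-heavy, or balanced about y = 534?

Weights sum to 7 + 8 + 5 = 20.
Σw·y = 7·296 + 8·482 + 5·111 = 6483, so ȳ = 6483/20 ≈ 324.15.
324.1 lies above (smaller y than) the midline 534, so the layout is top-heavy.

top-heavy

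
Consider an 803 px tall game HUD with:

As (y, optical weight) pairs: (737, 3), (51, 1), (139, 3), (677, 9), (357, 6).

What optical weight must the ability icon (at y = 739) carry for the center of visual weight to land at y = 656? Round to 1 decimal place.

Known weights sum to 3 + 1 + 3 + 9 + 6 = 22; their moment is 3·737 + 1·51 + 3·139 + 9·677 + 6·357 = 10914.
Set Σw·y/Σw = 656: (10914 + 739w) = 656·(22 + w).
Solving: w = (656·22 − 10914) / (739 − 656) = 3518 / 83 ≈ 42.39.

w ≈ 42.4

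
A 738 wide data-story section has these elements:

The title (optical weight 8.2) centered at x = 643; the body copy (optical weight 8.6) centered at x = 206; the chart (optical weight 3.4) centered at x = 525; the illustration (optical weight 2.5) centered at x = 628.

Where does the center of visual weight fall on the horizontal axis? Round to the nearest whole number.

x ≈ 458

Weights sum to 8.2 + 8.6 + 3.4 + 2.5 = 22.7.
x-moment: 8.2·643 + 8.6·206 + 3.4·525 + 2.5·628 = 10399.2; centroid 10399.2/22.7 ≈ 458.11.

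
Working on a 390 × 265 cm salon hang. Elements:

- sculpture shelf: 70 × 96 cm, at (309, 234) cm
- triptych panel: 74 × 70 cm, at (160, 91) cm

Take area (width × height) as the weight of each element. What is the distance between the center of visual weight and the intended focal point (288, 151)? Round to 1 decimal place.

Taking area as weight: sculpture shelf 70·96 = 6720, triptych panel 74·70 = 5180. Sum 11900.
x-moment: 6720·309 + 5180·160 = 2905280; centroid 2905280/11900 ≈ 244.14.
y-moment: 6720·234 + 5180·91 = 2043860; centroid 2043860/11900 ≈ 171.75.
Relative to (288, 151): Δ = (-43.86, 20.75); |Δ| = √(-43.86² + 20.75²) ≈ 48.52.

≈ 48.5 cm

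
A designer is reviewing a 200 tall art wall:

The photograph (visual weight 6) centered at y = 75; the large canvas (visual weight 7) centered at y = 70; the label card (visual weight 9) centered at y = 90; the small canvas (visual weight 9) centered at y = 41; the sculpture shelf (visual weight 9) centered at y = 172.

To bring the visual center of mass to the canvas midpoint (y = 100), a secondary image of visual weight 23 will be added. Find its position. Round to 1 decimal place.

y ≈ 114.5

New total weight: (6 + 7 + 9 + 9 + 9) + 23 = 63.
y: need Σw·y = 63·100 = 6300. Existing = 6·75 + 7·70 + 9·90 + 9·41 + 9·172 = 3667. Remainder 2633 / 23 ≈ 114.48.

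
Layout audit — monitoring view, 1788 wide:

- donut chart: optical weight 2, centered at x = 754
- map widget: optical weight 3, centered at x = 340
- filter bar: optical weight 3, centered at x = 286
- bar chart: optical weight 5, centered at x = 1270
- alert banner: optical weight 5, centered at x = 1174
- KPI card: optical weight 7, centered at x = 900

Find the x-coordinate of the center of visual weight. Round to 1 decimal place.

Σw = 2 + 3 + 3 + 5 + 5 + 7 = 25.
x: moment 21906 / weight 25 ≈ 876.24

x ≈ 876.2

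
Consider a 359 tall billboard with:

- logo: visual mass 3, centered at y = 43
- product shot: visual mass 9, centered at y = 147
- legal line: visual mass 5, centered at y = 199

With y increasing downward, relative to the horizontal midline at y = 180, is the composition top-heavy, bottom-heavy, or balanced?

Σw = 3 + 9 + 5 = 17.
y: (3·43 + 9·147 + 5·199) / 17 = 2447 / 17 ≈ 143.94
143.9 vs midline 180 → top-heavy.

top-heavy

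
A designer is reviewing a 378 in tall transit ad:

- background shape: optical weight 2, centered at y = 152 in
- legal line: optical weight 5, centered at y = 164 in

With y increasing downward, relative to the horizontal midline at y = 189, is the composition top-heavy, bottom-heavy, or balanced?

top-heavy

Total weight = 2 + 5 = 7.
y-moment: 2·152 + 5·164 = 1124; centroid 1124/7 ≈ 160.57.
160.6 lies above (smaller y than) the midline 189, so the layout is top-heavy.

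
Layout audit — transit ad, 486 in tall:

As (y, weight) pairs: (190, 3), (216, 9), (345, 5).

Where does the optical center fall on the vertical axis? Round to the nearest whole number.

y ≈ 249

Total weight = 3 + 9 + 5 = 17.
Σw·y = 3·190 + 9·216 + 5·345 = 4239, so ȳ = 4239/17 ≈ 249.35.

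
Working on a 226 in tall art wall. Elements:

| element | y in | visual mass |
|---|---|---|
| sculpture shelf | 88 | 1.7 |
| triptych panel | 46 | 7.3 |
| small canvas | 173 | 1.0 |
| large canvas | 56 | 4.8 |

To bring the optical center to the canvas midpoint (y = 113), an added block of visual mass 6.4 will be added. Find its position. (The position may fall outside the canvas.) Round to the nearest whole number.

After adding the added block, total weight = 1.7 + 7.3 + 1.0 + 4.8 + 6.4 = 21.2.
y: need Σw·y = 21.2·113 = 2395.6. Existing = 1.7·88 + 7.3·46 + 1.0·173 + 4.8·56 = 927.2. Remainder 1468.4 / 6.4 ≈ 229.44.

y ≈ 229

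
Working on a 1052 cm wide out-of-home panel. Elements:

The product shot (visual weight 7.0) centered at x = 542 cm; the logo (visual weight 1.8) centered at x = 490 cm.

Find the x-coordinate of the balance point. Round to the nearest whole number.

Weights sum to 7.0 + 1.8 = 8.8.
Σw·x = 7.0·542 + 1.8·490 = 4676.0, so x̄ = 4676.0/8.8 ≈ 531.36.

x ≈ 531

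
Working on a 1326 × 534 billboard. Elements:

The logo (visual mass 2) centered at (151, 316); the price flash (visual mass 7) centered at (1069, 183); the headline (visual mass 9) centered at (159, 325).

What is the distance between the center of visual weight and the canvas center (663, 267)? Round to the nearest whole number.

Σw = 2 + 7 + 9 = 18.
Σw·x = 2·151 + 7·1069 + 9·159 = 9216, so x̄ = 9216/18 ≈ 512.00.
Σw·y = 2·316 + 7·183 + 9·325 = 4838, so ȳ = 4838/18 ≈ 268.78.
Relative to (663, 267): Δ = (-151.00, 1.78); |Δ| = √(-151.00² + 1.78²) ≈ 151.01.

≈ 151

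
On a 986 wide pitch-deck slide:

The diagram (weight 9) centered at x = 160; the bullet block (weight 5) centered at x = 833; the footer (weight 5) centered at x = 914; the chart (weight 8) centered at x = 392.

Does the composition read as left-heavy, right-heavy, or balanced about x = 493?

Σw = 9 + 5 + 5 + 8 = 27.
Σw·x = 9·160 + 5·833 + 5·914 + 8·392 = 13311, so x̄ = 13311/27 ≈ 493.00.
493.00 = 493 exactly: balanced.

balanced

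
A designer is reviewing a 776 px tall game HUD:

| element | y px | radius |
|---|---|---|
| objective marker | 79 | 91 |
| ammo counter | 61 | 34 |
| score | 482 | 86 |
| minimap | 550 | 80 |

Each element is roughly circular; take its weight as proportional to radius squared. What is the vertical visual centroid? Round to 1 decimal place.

Weights ∝ r²: objective marker 91² = 8281, ammo counter 34² = 1156, score 86² = 7396, minimap 80² = 6400; Σw = 23233.
y: (8281·79 + 1156·61 + 7396·482 + 6400·550) / 23233 = 7809587 / 23233 ≈ 336.14

y ≈ 336.1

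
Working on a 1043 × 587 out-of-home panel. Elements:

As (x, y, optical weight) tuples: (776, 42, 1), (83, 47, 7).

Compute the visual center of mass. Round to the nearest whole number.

Total weight = 1 + 7 = 8.
x: (1·776 + 7·83) / 8 = 1357 / 8 ≈ 169.62
y: (1·42 + 7·47) / 8 = 371 / 8 ≈ 46.38

(170, 46)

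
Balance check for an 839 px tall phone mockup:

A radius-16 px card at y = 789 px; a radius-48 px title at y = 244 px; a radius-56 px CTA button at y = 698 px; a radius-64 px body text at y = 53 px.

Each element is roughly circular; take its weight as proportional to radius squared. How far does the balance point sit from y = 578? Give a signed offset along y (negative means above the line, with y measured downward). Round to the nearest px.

Weights ∝ r²: card 16² = 256, title 48² = 2304, CTA button 56² = 3136, body text 64² = 4096; Σw = 9792.
y-moment: 256·789 + 2304·244 + 3136·698 + 4096·53 = 3170176; centroid 3170176/9792 ≈ 323.75.
Against y = 578, that's 323.75 − 578 = -254.25.

≈ -254 px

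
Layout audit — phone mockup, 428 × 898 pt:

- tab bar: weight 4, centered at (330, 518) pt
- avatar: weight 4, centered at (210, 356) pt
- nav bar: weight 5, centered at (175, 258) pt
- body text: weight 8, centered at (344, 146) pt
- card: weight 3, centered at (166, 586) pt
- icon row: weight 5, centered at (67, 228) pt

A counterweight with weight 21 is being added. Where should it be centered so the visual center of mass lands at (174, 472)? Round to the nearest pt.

(99, 702)

New total weight: (4 + 4 + 5 + 8 + 3 + 5) + 21 = 50.
Along x: (6620 + 21·x) / 50 = 174 (existing moment 4·330 + 4·210 + 5·175 + 8·344 + 3·166 + 5·67 = 6620) ⇒ x = (8700 − 6620) / 21 ≈ 99.05.
Along y: (8852 + 21·y) / 50 = 472 (existing moment 4·518 + 4·356 + 5·258 + 8·146 + 3·586 + 5·228 = 8852) ⇒ y = (23600 − 8852) / 21 ≈ 702.29.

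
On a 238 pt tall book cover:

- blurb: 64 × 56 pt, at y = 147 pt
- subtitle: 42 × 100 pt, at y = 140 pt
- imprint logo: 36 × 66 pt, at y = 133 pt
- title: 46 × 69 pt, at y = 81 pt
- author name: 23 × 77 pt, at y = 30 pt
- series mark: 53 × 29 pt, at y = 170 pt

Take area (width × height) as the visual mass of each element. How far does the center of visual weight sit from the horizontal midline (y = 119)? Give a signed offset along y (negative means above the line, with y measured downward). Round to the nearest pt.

Areas: blurb 64·56 = 3584, subtitle 42·100 = 4200, imprint logo 36·66 = 2376, title 46·69 = 3174, author name 23·77 = 1771, series mark 53·29 = 1537. Total weight = 16642.
y-moment: 3584·147 + 4200·140 + 2376·133 + 3174·81 + 1771·30 + 1537·170 = 2002370; centroid 2002370/16642 ≈ 120.32.
Offset from y = 119: 120.32 − 119 ≈ 1.32.

≈ 1 pt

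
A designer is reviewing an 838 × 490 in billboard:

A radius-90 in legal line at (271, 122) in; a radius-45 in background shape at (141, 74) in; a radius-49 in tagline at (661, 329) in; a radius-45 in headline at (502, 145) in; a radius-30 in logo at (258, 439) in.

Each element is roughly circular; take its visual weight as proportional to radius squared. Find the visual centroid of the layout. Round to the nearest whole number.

(344, 169)

Weights ∝ r²: legal line 90² = 8100, background shape 45² = 2025, tagline 49² = 2401, headline 45² = 2025, logo 30² = 900; Σw = 15451.
x-moment: 8100·271 + 2025·141 + 2401·661 + 2025·502 + 900·258 = 5316436; centroid 5316436/15451 ≈ 344.08.
y-moment: 8100·122 + 2025·74 + 2401·329 + 2025·145 + 900·439 = 2616704; centroid 2616704/15451 ≈ 169.35.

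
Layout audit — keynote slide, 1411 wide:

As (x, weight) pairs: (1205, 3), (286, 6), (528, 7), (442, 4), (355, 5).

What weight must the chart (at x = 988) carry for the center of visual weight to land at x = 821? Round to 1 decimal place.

w ≈ 47.6

Fixed elements: Σw = 3 + 6 + 7 + 4 + 5 = 25, Σw·x = 3·1205 + 6·286 + 7·528 + 4·442 + 5·355 = 12570.
Set Σw·x/Σw = 821: (12570 + 988w) = 821·(25 + w).
So w = (821·25 − 12570)/(988 − 821) = 7955/167 ≈ 47.63.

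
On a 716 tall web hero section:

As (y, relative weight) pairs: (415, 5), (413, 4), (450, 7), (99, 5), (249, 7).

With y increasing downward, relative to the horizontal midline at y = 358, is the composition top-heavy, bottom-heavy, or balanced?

Σw = 5 + 4 + 7 + 5 + 7 = 28.
Σw·y = 5·415 + 4·413 + 7·450 + 5·99 + 7·249 = 9115, so ȳ = 9115/28 ≈ 325.54.
Since 325.5 is above (smaller y than) 358, the composition reads top-heavy.

top-heavy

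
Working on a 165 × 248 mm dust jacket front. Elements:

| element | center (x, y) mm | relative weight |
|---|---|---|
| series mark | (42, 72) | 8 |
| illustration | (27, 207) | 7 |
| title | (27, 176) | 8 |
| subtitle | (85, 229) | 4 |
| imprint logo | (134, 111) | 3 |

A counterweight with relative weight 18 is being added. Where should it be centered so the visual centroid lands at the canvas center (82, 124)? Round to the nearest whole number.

(136, 71)

After adding the counterweight, total weight = 8 + 7 + 8 + 4 + 3 + 18 = 48.
x: need Σw·x = 48·82 = 3936. Existing = 8·42 + 7·27 + 8·27 + 4·85 + 3·134 = 1483. Remainder 2453 / 18 ≈ 136.28.
y: need Σw·y = 48·124 = 5952. Existing = 8·72 + 7·207 + 8·176 + 4·229 + 3·111 = 4682. Remainder 1270 / 18 ≈ 70.56.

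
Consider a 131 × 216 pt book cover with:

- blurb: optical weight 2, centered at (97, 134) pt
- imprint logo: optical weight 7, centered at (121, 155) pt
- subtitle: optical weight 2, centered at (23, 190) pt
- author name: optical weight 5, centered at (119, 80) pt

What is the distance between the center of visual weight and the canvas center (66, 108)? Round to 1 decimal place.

Σw = 2 + 7 + 2 + 5 = 16.
x: (2·97 + 7·121 + 2·23 + 5·119) / 16 = 1682 / 16 ≈ 105.12
y: (2·134 + 7·155 + 2·190 + 5·80) / 16 = 2133 / 16 ≈ 133.31
From (66, 108): dx = 39.12, dy = 25.31, so the distance is √(dx²+dy²) ≈ 46.60.

≈ 46.6 pt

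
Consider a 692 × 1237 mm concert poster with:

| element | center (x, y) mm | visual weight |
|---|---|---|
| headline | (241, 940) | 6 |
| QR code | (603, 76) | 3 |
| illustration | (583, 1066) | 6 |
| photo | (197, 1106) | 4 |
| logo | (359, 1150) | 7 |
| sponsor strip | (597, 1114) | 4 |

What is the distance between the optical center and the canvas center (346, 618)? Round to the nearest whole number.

Σw = 6 + 3 + 6 + 4 + 7 + 4 = 30.
Σw·x = 12442; x̄ = 12442/30 ≈ 414.73.
y: moment 29194 / weight 30 ≈ 973.13
Offset from (346, 618): Δx ≈ 68.73, Δy ≈ 355.13; distance = √(Δx² + Δy²) ≈ 361.72.

≈ 362 mm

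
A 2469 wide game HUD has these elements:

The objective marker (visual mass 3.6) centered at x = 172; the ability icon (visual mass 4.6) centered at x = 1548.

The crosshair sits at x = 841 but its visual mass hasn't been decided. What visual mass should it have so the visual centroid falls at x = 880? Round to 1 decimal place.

Fixed elements: Σw = 3.6 + 4.6 = 8.2, Σw·x = 3.6·172 + 4.6·1548 = 7740.0.
For the centroid to hit 880: (7740.0 + w·841) / (8.2 + w) = 880.
So w = (880·8.2 − 7740.0)/(841 − 880) = -524.0/-39 ≈ 13.44.

w ≈ 13.4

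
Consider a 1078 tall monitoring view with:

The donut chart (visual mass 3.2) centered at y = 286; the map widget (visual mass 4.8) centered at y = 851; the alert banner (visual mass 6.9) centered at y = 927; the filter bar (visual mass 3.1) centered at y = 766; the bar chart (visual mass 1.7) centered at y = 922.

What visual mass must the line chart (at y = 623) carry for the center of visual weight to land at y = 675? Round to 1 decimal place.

w ≈ 39.2

Existing Σw = 19.7 (3.2 + 4.8 + 6.9 + 3.1 + 1.7); existing moment 3.2·286 + 4.8·851 + 6.9·927 + 3.1·766 + 1.7·922 = 15338.3.
Balance at y = 675 requires (15338.3 + w·623) / (19.7 + w) = 675.
Solving: w = (675·19.7 − 15338.3) / (623 − 675) = -2040.8 / -52 ≈ 39.25.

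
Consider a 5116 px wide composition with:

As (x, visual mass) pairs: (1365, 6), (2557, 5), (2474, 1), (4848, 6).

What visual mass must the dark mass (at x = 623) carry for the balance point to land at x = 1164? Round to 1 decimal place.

w ≈ 58.4

Known weights sum to 6 + 5 + 1 + 6 = 18; their moment is 6·1365 + 5·2557 + 1·2474 + 6·4848 = 52537.
For the centroid to hit 1164: (52537 + w·623) / (18 + w) = 1164.
So w = (1164·18 − 52537)/(623 − 1164) = -31585/-541 ≈ 58.38.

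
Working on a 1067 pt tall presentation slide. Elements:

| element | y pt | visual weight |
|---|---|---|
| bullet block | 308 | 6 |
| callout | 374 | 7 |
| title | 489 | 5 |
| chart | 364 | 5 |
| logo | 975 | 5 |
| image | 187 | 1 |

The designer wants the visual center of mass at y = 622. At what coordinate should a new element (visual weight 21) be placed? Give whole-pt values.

y ≈ 824

After adding the new element, total weight = 6 + 7 + 5 + 5 + 5 + 1 + 21 = 50.
Along y: (13793 + 21·y) / 50 = 622 (existing moment 6·308 + 7·374 + 5·489 + 5·364 + 5·975 + 1·187 = 13793) ⇒ y = (31100 − 13793) / 21 ≈ 824.14.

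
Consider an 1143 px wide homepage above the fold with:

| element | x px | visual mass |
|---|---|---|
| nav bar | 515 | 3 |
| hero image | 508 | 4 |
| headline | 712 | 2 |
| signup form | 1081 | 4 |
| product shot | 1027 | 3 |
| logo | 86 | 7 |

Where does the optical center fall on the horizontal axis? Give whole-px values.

x ≈ 566

Total weight = 3 + 4 + 2 + 4 + 3 + 7 = 23.
Σw·x = 13008; x̄ = 13008/23 ≈ 565.57.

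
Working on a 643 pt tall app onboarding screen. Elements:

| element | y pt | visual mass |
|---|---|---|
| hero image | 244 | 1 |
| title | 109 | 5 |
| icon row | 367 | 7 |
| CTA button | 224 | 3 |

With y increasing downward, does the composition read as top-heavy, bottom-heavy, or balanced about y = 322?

top-heavy

Total weight = 1 + 5 + 7 + 3 = 16.
y-moment: 1·244 + 5·109 + 7·367 + 3·224 = 4030; centroid 4030/16 ≈ 251.88.
251.9 vs midline 322 → top-heavy.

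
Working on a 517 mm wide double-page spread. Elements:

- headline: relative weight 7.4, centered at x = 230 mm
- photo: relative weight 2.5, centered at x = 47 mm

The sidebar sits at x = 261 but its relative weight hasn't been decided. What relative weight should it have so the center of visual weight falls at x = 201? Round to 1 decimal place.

w ≈ 2.8

Existing Σw = 9.9 (7.4 + 2.5); existing moment 7.4·230 + 2.5·47 = 1819.5.
Balance at x = 201 requires (1819.5 + w·261) / (9.9 + w) = 201.
Solving: w = (201·9.9 − 1819.5) / (261 − 201) = 170.4 / 60 ≈ 2.84.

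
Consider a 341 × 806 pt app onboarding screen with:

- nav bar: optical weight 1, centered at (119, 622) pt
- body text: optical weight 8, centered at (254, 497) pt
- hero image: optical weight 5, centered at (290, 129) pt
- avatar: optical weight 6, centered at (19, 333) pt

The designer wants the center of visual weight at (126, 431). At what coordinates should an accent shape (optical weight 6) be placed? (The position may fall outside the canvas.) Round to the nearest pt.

(-73, 661)

After adding the accent shape, total weight = 1 + 8 + 5 + 6 + 6 = 26.
Along x: (3715 + 6·x) / 26 = 126 (existing moment 1·119 + 8·254 + 5·290 + 6·19 = 3715) ⇒ x = (3276 − 3715) / 6 ≈ -73.17.
Along y: (7241 + 6·y) / 26 = 431 (existing moment 1·622 + 8·497 + 5·129 + 6·333 = 7241) ⇒ y = (11206 − 7241) / 6 ≈ 660.83.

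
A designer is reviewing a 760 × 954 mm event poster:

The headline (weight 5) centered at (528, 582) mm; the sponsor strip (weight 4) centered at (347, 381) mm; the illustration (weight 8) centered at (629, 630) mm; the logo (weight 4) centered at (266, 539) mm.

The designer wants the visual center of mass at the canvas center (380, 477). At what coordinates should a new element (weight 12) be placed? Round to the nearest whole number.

With the new element, Σw becomes 5 + 4 + 8 + 4 + 12 = 33.
Along x: (10124 + 12·x) / 33 = 380 (existing moment 5·528 + 4·347 + 8·629 + 4·266 = 10124) ⇒ x = (12540 − 10124) / 12 ≈ 201.33.
Along y: (11630 + 12·y) / 33 = 477 (existing moment 5·582 + 4·381 + 8·630 + 4·539 = 11630) ⇒ y = (15741 − 11630) / 12 ≈ 342.58.

(201, 343)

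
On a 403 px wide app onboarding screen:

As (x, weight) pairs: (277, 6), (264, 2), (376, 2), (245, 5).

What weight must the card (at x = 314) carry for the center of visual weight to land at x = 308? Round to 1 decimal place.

w ≈ 75.5

Known weights sum to 6 + 2 + 2 + 5 = 15; their moment is 6·277 + 2·264 + 2·376 + 5·245 = 4167.
Set Σw·x/Σw = 308: (4167 + 314w) = 308·(15 + w).
So w = (308·15 − 4167)/(314 − 308) = 453/6 ≈ 75.50.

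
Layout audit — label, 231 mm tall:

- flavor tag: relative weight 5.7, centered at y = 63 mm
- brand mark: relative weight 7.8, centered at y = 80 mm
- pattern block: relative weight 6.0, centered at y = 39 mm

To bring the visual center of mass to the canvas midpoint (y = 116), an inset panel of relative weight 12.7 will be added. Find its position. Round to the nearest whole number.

After adding the inset panel, total weight = 5.7 + 7.8 + 6.0 + 12.7 = 32.2.
y: need Σw·y = 32.2·116 = 3735.2. Existing = 5.7·63 + 7.8·80 + 6.0·39 = 1217.1. Remainder 2518.1 / 12.7 ≈ 198.28.

y ≈ 198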